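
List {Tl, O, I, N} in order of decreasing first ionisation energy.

N > O > I > Tl

N is in period 2, group 15; O is in period 2, group 16; I is in period 5, group 17; Tl is in period 6, group 13.
Across a period the outer electron is held more tightly (higher IE₁); down a group it sits in a higher shell, more shielded, and comes off more easily.
Here both period and group differ, so the two effects have to be weighed against each other.
I > Tl: both effects reinforce here, so I is clearly the higher of the two.
O > I: the two effects oppose for this pair; the down-group effect wins (1314 vs 1008 kJ/mol).
N > O: this pair runs against the simple trend — see the exception note.
Note the exception: N has a higher first ionization energy than O, contrary to the simple trend — pairing an electron in O's 2p⁴ costs repulsion energy, so O ionizes more easily than half-filled N (2p³).
For reference (kJ/mol): N 1402, O 1314, I 1008, Tl 589.
So from highest to lowest: N > O > I > Tl.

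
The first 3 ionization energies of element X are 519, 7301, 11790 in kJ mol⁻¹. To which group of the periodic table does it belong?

Group 1

Look for the largest jump between consecutive ionization energies: IE2/IE1 ≈ 14.1, far larger than any earlier ratio.
That jump marks the point where a core electron is being removed. So the atom has 1 valence electron.
A main-group element with 1 valence electron is in group 1.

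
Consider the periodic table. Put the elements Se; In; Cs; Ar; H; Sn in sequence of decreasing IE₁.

Ar > H > Se > Sn > In > Cs

Removing the outermost electron gets harder across a period and easier down a group.
Here both period and group differ, so the two effects have to be weighed against each other.
In > Cs: relative to Cs, both the across-period and down-group shifts push In's first ionization energy up.
Sn > In: Sn lies to the right of In in period 5, so the across-period effect alone puts Sn higher.
Se > Sn: both effects reinforce here, so Se is clearly the higher of the two.
H > Se: period and group pull opposite ways; the down-group shift dominates (1312 vs 941 kJ/mol).
Ar > H: period and group pull opposite ways; the across-period shift dominates (1521 vs 1312 kJ/mol).
For reference (kJ/mol): H 1312, Ar 1521, Se 941, In 558, Sn 709, Cs 376.
So from highest to lowest: Ar > H > Se > Sn > In > Cs.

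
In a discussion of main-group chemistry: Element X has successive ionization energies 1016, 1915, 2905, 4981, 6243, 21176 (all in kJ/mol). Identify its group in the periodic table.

Look for the largest jump between consecutive ionization energies: IE6/IE5 ≈ 3.4, far larger than any earlier ratio.
That jump marks the point where a core electron is being removed. So the atom has 5 valence electrons.
A main-group element with 5 valence electrons is in group 15.

Group 15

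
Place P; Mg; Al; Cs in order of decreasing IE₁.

P > Mg > Al > Cs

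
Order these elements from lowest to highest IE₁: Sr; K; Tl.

K is in period 4, group 1; Sr is in period 5, group 2; Tl is in period 6, group 13.
Removing the outermost electron gets harder across a period and easier down a group.
A diagonal step moves right (one effect) and down (the opposite effect) at once.
Sr > K: the two effects oppose for this pair; the across-period effect wins (550 vs 419 kJ/mol).
Tl > Sr: the two effects oppose for this pair; the across-period effect wins (589 vs 550 kJ/mol).
For reference (kJ/mol): K 419, Sr 550, Tl 589.
So from lowest to highest: K < Sr < Tl.

K, Sr, Tl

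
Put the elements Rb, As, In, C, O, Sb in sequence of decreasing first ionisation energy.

O > C > As > Sb > In > Rb

C is in period 2, group 14; O is in period 2, group 16; As is in period 4, group 15; Rb is in period 5, group 1; In is in period 5, group 13; Sb is in period 5, group 15.
First ionization energy rises across a period (greater Z_eff holds electrons more tightly) and falls down a group (valence electrons are farther from the nucleus).
Neither a single period nor a single group — weigh both effects.
In > Rb: both are in period 5; the period trend gives In the larger value.
Sb > In: Sb lies to the right of In in period 5, so the across-period effect alone puts Sb higher.
As > Sb: they share group 15; the group trend gives As the larger value.
C > As: the two effects oppose for this pair; the down-group effect wins (1086 vs 947 kJ/mol).
O > C: O lies to the right of C in period 2, so the across-period effect alone puts O higher.
Approximate values (kJ/mol): C 1086, O 1314, As 947, Rb 403, In 558, Sb 831.
So from highest to lowest: O > C > As > Sb > In > Rb.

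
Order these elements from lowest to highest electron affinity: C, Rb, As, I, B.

B < Rb < As < C < I

B is in period 2, group 13; C is in period 2, group 14; As is in period 4, group 15; Rb is in period 5, group 1; I is in period 5, group 17.
EA tends to increase across a period and decrease down a group, though the pattern is less regular than for IE or radius.
These span different periods and groups, so the two trends combine.
Rb > B: this pair runs against the simple trend — see the exception note.
As > Rb: relative to Rb, both the across-period and down-group shifts push As's electron affinity up.
C > As: the two effects oppose for this pair; the down-group effect wins (122 vs 78 kJ/mol).
I > C: the two effects oppose for this pair; the across-period effect wins (295 vs 122 kJ/mol).
Note the exception: Rb has a higher electron affinity than B, contrary to the simple trend — B's ns²np¹ configuration gives only a small electron affinity — the sparsely filled np subshell binds an added electron weakly.
For reference (kJ/mol): B 27, C 122, As 78, Rb 47, I 295.
So from lowest to highest: B < Rb < As < C < I.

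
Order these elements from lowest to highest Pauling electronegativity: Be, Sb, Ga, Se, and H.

Be < Ga < Sb < H < Se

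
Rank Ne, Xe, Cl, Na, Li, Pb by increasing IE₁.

Li is in period 2, group 1; Ne is in period 2, group 18; Na is in period 3, group 1; Cl is in period 3, group 17; Xe is in period 5, group 18; Pb is in period 6, group 14.
Removing the outermost electron gets harder across a period and easier down a group.
These span different periods and groups, so the two trends combine.
Li > Na: they share group 1; the group trend gives Li the larger value.
Pb > Li: period and group pull opposite ways; the across-period shift dominates (716 vs 520 kJ/mol).
Xe > Pb: both effects reinforce here, so Xe is clearly the higher of the two.
Cl > Xe: the two effects oppose for this pair; the down-group effect wins (1251 vs 1170 kJ/mol).
Ne > Cl: relative to Cl, both the across-period and down-group shifts push Ne's first ionization energy up.
Approximate values (kJ/mol): Li 520, Ne 2081, Na 496, Cl 1251, Xe 1170, Pb 716.
So from lowest to highest: Na < Li < Pb < Xe < Cl < Ne.

Na < Li < Pb < Xe < Cl < Ne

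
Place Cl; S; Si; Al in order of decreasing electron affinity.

Cl > S > Si > Al

EA tends to increase across a period and decrease down a group, though the pattern is less regular than for IE or radius.
All lie in period 3, so electron affinity increases left to right.
So from highest to lowest: Cl > S > Si > Al.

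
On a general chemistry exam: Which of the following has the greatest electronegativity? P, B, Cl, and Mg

Cl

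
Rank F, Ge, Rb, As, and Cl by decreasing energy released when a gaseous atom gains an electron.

Cl, F, Ge, As, Rb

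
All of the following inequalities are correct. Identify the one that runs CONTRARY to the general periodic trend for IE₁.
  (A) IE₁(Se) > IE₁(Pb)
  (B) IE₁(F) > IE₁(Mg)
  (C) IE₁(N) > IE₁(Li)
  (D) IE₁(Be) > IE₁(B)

The general trend: IE₁ increases across a period and decreases down a group.
(A) Se (period 4, group 16) vs Pb (period 6, group 14): the stated order agrees with the simple trend.
(B) F (period 2, group 17) vs Mg (period 3, group 2): the stated order agrees with the simple trend.
(C) N (period 2, group 15) vs Li (period 2, group 1): the stated order agrees with the simple trend.
(D) Be (period 2, group 2) vs B (period 2, group 13): the stated order contradicts the simple trend.
The exception is (D): removing B's lone 2p electron is easier than breaking Be's filled 2s².

(D)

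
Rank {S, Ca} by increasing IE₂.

Ca < S

After 1 electron has been removed, what remains? S⁺ still has 5 valence electrons; Ca⁺ still has 1 valence electron.
All are still removing valence electrons, so compare the +1 ions as you would atoms: IE_2 generally rises across a period (higher Z_eff) and falls down a group (larger shell), subject to the usual subshell exceptions.
Valence configurations: S⁺ [Ne]3s²3p³, Ca⁺ [Ar]4s¹.
Tabulated IE_2 (kJ/mol): S 2252, Ca 1145.
Overall IE_2 order: Ca < S.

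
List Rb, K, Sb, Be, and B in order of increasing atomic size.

B < Be < Sb < K < Rb

Across a period the added protons contract the valence shell; down a group each new principal shell makes the atom larger.
Neither a single period nor a single group — weigh both effects.
Be > B: Be lies to the left of B in period 2, so the across-period effect alone puts Be larger.
Sb > Be: period and group pull opposite ways; the down-group shift dominates (140 vs 102 pm).
K > Sb: the two effects oppose for this pair; the across-period effect wins (196 vs 140 pm).
Rb > K: Rb sits below K in group 1, so the down-group effect alone puts Rb larger.
Tabulated atomic radius (pm): Be 102, B 85, K 196, Rb 210, Sb 140.
So from smallest to largest: B < Be < Sb < K < Rb.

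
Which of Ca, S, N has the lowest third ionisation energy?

S

After 2 electrons have been removed, what remains? Ca²⁺ is the bare [Ar] core; S²⁺ still has 4 valence electrons; N²⁺ still has 3 valence electrons.
Breaking into a closed-shell core is much more expensive than removing a leftover valence electron — Ca has the largest IE_3 here.
Valence configurations: S²⁺ [Ne]3s²3p², N²⁺ [He]2s²2p¹.
Approximate IE_3 values (kJ/mol): Ca 4912, S 3357, N 4578.
Hence IE_3: S < N < Ca.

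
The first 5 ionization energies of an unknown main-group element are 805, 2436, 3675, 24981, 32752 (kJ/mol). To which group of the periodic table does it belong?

Group 13

Look for the largest jump between consecutive ionization energies: IE4/IE3 ≈ 6.8, far larger than any earlier ratio.
That jump marks the point where a core electron is being removed. So the atom has 3 valence electrons.
A main-group element with 3 valence electrons is in group 13.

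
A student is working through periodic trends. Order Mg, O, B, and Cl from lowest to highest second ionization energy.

IE_2 is the cost of taking one more electron from the +1 cation: Mg⁺ still has 1 valence electron; O⁺ still has 5 valence electrons; B⁺ still has 2 valence electrons; Cl⁺ still has 6 valence electrons.
All are still removing valence electrons, so compare the +1 ions as you would atoms: IE_2 generally rises across a period (higher Z_eff) and falls down a group (larger shell), subject to the usual subshell exceptions.
Valence configurations: Mg⁺ [Ne]3s¹, O⁺ [He]2s²2p³, B⁺ [He]2s², Cl⁺ [Ne]3s²3p⁴.
The numbers (kJ/mol): Mg 1451, O 3388, B 2427, Cl 2298.
Overall IE_2 order: Mg < Cl < B < O.

Mg, Cl, B, O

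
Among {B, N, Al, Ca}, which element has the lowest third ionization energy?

Al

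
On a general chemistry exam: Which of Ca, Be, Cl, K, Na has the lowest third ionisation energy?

Cl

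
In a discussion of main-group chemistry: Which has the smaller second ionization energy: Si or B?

Si

After 1 electron has been removed, what remains? Si⁺ still has 3 valence electrons; B⁺ still has 2 valence electrons.
All are still removing valence electrons, so compare the +1 ions as you would atoms: IE_2 generally rises across a period (higher Z_eff) and falls down a group (larger shell), subject to the usual subshell exceptions.
Valence configurations: Si⁺ [Ne]3s²3p¹, B⁺ [He]2s².
Tabulated IE_2 (kJ/mol): Si 1577, B 2427.
Putting it together, IE_2: Si < B.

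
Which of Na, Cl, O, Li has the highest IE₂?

Li

Consider each +1 ion: Na⁺ is the bare [Ne] core; Cl⁺ still has 6 valence electrons; O⁺ still has 5 valence electrons; Li⁺ is the bare [He] core.
Core electrons are held far more tightly than valence electrons, so Na and Li top the IE_2 order.
Valence configurations: Cl⁺ [Ne]3s²3p⁴, O⁺ [He]2s²2p³.
Approximate IE_2 values (kJ/mol): Na 4562, Cl 2298, O 3388, Li 7298.
Hence IE_2: Cl < O < Na < Li.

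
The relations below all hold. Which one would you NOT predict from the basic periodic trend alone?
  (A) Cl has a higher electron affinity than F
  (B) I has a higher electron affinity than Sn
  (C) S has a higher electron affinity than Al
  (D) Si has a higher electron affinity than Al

The general trend: electron affinity increases across a period and decreases down a group.
(A) Cl (period 3, group 17) vs F (period 2, group 17): the stated order contradicts the simple trend.
(B) I (period 5, group 17) vs Sn (period 5, group 14): the stated order agrees with the simple trend.
(C) S (period 3, group 16) vs Al (period 3, group 13): the stated order agrees with the simple trend.
(D) Si (period 3, group 14) vs Al (period 3, group 13): the stated order agrees with the simple trend.
The exception is (A): F's small 2p subshell makes the incoming electron feel strong e⁻–e⁻ repulsion, so Cl actually releases more energy on gaining an electron.

(A)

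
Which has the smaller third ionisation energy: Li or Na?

Na

After 2 electrons have been removed, what remains? Li²⁺ is already 1 electron into the core; Na²⁺ is already 1 electron into the core.
All of these are removing an electron from a noble-gas core or deeper; the smaller core (lower principal quantum number) is held far more tightly, and within a period the higher nuclear charge binds the same core more tightly.
The numbers (kJ/mol): Li 11815, Na 6910.
Overall IE_3 order: Na < Li.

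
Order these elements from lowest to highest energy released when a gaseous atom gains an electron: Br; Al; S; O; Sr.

Sr < Al < O < S < Br

O is in period 2, group 16; Al is in period 3, group 13; S is in period 3, group 16; Br is in period 4, group 17; Sr is in period 5, group 2.
Electron affinity generally becomes more exothermic across a period toward the halogens and less exothermic down a group.
Here both period and group differ, so the two effects have to be weighed against each other.
Al > Sr: both effects reinforce here, so Al is clearly the higher of the two.
O > Al: relative to Al, both the across-period and down-group shifts push O's electron affinity up.
S > O: this pair runs against the simple trend — see the exception note.
Br > S: period and group pull opposite ways; the across-period shift dominates (325 vs 200 kJ/mol).
Note the exception: S has a higher electron affinity than O, contrary to the simple trend — the compact 2p subshell of O repels the added electron more than S's larger 3p does.
For reference (kJ/mol): O 141, Al 42, S 200, Br 325, Sr 5.
So from lowest to highest: Sr < Al < O < S < Br.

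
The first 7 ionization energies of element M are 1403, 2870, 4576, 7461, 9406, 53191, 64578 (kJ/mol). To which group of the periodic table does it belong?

Look for the largest jump between consecutive ionization energies: IE6/IE5 ≈ 5.7, far larger than any earlier ratio.
That jump marks the point where a core electron is being removed. So the atom has 5 valence electrons.
A main-group element with 5 valence electrons is in group 15.

Group 15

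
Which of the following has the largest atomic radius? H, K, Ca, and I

K

H is in period 1, group 1; K is in period 4, group 1; Ca is in period 4, group 2; I is in period 5, group 17.
Moving right in a period, electrons are added to the same shell under a stronger nuclear pull, so atoms get smaller; moving down, a new shell is opened and atoms get larger.
These span different periods and groups, so the two trends combine.
I > H: the two effects oppose for this pair; the down-group effect wins (133 vs 32 pm).
Ca > I: period and group pull opposite ways; the across-period shift dominates (171 vs 133 pm).
K > Ca: K lies to the left of Ca in period 4, so the across-period effect alone puts K larger.
Tabulated atomic radius (pm): H 32, K 196, Ca 171, I 133.
The largest atomic radius among these belongs to K.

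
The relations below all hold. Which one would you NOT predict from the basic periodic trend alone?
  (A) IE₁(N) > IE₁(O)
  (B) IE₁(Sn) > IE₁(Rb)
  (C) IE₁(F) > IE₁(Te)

(A)

The general trend: first ionisation energy increases across a period and decreases down a group.
(A) N (period 2, group 15) vs O (period 2, group 16): the stated order contradicts the simple trend.
(B) Sn (period 5, group 14) vs Rb (period 5, group 1): the stated order agrees with the simple trend.
(C) F (period 2, group 17) vs Te (period 5, group 16): the stated order agrees with the simple trend.
The exception is (A): pairing an electron in O's 2p⁴ costs repulsion energy, so O ionizes more easily than half-filled N (2p³).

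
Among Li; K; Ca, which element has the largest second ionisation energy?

Li

IE_2 is the cost of taking one more electron from the +1 cation: Li⁺ is the bare [He] core; K⁺ is the bare [Ar] core; Ca⁺ still has 1 valence electron.
Core electrons are held far more tightly than valence electrons, so K and Li top the IE_2 order.
The numbers (kJ/mol): Li 7298, K 3052, Ca 1145.
Hence IE_2: Ca < K < Li.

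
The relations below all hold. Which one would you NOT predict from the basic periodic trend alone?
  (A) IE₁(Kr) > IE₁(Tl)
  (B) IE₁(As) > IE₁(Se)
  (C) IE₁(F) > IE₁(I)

(B)

The general trend: first ionisation energy increases across a period and decreases down a group.
(A) Kr (period 4, group 18) vs Tl (period 6, group 13): the stated order agrees with the simple trend.
(B) As (period 4, group 15) vs Se (period 4, group 16): the stated order contradicts the simple trend.
(C) F (period 2, group 17) vs I (period 5, group 17): the stated order agrees with the simple trend.
The exception is (B): Se (4p⁴) ionizes more easily than half-filled As (4p³).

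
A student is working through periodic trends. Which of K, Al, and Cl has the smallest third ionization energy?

Al

The third ionization energy removes an electron from the +2 ion. For each element: K²⁺ is already 1 electron into the core; Al²⁺ still has 1 valence electron; Cl²⁺ still has 5 valence electrons.
Core electrons are held far more tightly than valence electrons, so K tops the IE_3 order.
Valence configurations: Al²⁺ [Ne]3s¹, Cl²⁺ [Ne]3s²3p³.
The numbers (kJ/mol): K 4420, Al 2745, Cl 3822.
Hence IE_3: Al < Cl < K.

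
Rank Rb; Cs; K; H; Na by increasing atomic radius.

H is in period 1, group 1; Na is in period 3, group 1; K is in period 4, group 1; Rb is in period 5, group 1; Cs is in period 6, group 1.
Moving right in a period, electrons are added to the same shell under a stronger nuclear pull, so atoms get smaller; moving down, a new shell is opened and atoms get larger.
All are in group 1, so atomic radius increases down the group.
So from smallest to largest: H < Na < K < Rb < Cs.

H < Na < K < Rb < Cs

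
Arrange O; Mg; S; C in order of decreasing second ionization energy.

O > C > S > Mg

After 1 electron has been removed, what remains? O⁺ still has 5 valence electrons; Mg⁺ still has 1 valence electron; S⁺ still has 5 valence electrons; C⁺ still has 3 valence electrons.
All are still removing valence electrons, so compare the +1 ions as you would atoms: IE_2 generally rises across a period (higher Z_eff) and falls down a group (larger shell), subject to the usual subshell exceptions.
Valence configurations: O⁺ [He]2s²2p³, Mg⁺ [Ne]3s¹, S⁺ [Ne]3s²3p³, C⁺ [He]2s²2p¹.
Tabulated IE_2 (kJ/mol): O 3388, Mg 1451, S 2252, C 2353.
So the second ionization energies run Mg < S < C < O.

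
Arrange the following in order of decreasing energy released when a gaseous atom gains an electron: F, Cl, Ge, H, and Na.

H is in period 1, group 1; F is in period 2, group 17; Na is in period 3, group 1; Cl is in period 3, group 17; Ge is in period 4, group 14.
Atoms with high Z_eff and room in the valence shell (especially the halogens) have the most exothermic electron affinities.
These span different periods and groups, so the two trends combine.
H > Na: they share group 1; the group trend gives H the larger value.
Ge > H: the two effects oppose for this pair; the across-period effect wins (119 vs 73 kJ/mol).
F > Ge: both effects reinforce here, so F is clearly the higher of the two.
Cl > F: this pair runs against the simple trend — see the exception note.
Note the exception: Cl has a higher electron affinity than F, contrary to the simple trend — F's small 2p subshell makes the incoming electron feel strong e⁻–e⁻ repulsion, so Cl actually releases more energy on gaining an electron.
For reference (kJ/mol): H 73, F 328, Na 53, Cl 349, Ge 119.
So from highest to lowest: Cl > F > Ge > H > Na.

Cl > F > Ge > H > Na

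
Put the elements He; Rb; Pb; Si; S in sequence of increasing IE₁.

Rb, Pb, Si, S, He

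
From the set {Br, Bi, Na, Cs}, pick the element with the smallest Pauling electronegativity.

Cs

Na is in period 3, group 1; Br is in period 4, group 17; Cs is in period 6, group 1; Bi is in period 6, group 15.
Atoms toward the upper right of the periodic table pull bonding electrons most strongly.
These span different periods and groups, so the two trends combine.
Na > Cs: they share group 1; the group trend gives Na the larger value.
Bi > Na: period and group pull opposite ways; the across-period shift dominates (2.02 vs 0.93).
Br > Bi: relative to Bi, both the across-period and down-group shifts push Br's electronegativity up.
Tabulated electronegativity (Pauling): Na 0.93, Br 2.96, Cs 0.79, Bi 2.02.
The smallest Pauling electronegativity among these belongs to Cs.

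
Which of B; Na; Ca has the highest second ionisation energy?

Na

IE_2 is the cost of taking one more electron from the +1 cation: B⁺ still has 2 valence electrons; Na⁺ is the bare [Ne] core; Ca⁺ still has 1 valence electron.
Pulling an electron out of a noble-gas core costs far more than removing a remaining valence electron, so Na sits at the high end of IE_2.
Valence configurations: B⁺ [He]2s², Ca⁺ [Ar]4s¹.
Approximate IE_2 values (kJ/mol): B 2427, Na 4562, Ca 1145.
Overall IE_2 order: Ca < B < Na.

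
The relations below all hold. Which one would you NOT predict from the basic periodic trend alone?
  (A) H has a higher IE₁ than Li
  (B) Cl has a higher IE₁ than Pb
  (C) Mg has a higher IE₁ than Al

(C)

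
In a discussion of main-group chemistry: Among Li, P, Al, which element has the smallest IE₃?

After 2 electrons have been removed, what remains? Li²⁺ is already 1 electron into the core; P²⁺ still has 3 valence electrons; Al²⁺ still has 1 valence electron.
Core electrons are held far more tightly than valence electrons, so Li tops the IE_3 order.
Valence configurations: P²⁺ [Ne]3s²3p¹, Al²⁺ [Ne]3s¹.
Tabulated IE_3 (kJ/mol): Li 11815, P 2914, Al 2745.
Hence IE_3: Al < P < Li.

Al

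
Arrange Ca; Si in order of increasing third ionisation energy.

Si, Ca

IE_3 is the cost of taking one more electron from the +2 cation: Ca²⁺ is the bare [Ar] core; Si²⁺ still has 2 valence electrons.
Pulling an electron out of a noble-gas core costs far more than removing a remaining valence electron, so Ca sits at the high end of IE_3.
The numbers (kJ/mol): Ca 4912, Si 3232.
Hence IE_3: Si < Ca.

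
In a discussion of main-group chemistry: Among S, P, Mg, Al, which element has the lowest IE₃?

Consider each +2 ion: S²⁺ still has 4 valence electrons; P²⁺ still has 3 valence electrons; Mg²⁺ is the bare [Ne] core; Al²⁺ still has 1 valence electron.
Core electrons are held far more tightly than valence electrons, so Mg tops the IE_3 order.
Valence configurations: S²⁺ [Ne]3s²3p², P²⁺ [Ne]3s²3p¹, Al²⁺ [Ne]3s¹.
The numbers (kJ/mol): S 3357, P 2914, Mg 7733, Al 2745.
Hence IE_3: Al < P < S < Mg.

Al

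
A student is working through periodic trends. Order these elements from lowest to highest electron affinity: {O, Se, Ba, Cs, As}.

Ba < Cs < As < O < Se

O is in period 2, group 16; As is in period 4, group 15; Se is in period 4, group 16; Cs is in period 6, group 1; Ba is in period 6, group 2.
Electron affinity generally becomes more exothermic across a period toward the halogens and less exothermic down a group.
Neither a single period nor a single group — weigh both effects.
Cs > Ba: this pair runs against the simple trend — see the exception note.
As > Cs: relative to Cs, both the across-period and down-group shifts push As's electron affinity up.
O > As: relative to As, both the across-period and down-group shifts push O's electron affinity up.
Se > O: this pair runs against the simple trend — see the exception note.
Note the exception: Cs has a higher electron affinity than Ba, contrary to the simple trend — adding an electron to Ba (ns²) has to open a new, higher-energy np subshell, which is unfavourable.
Note the exception: Se has a higher electron affinity than O, contrary to the simple trend — O's compact 2p subshell gives strong electron–electron repulsion on the added electron.
Approximate values (kJ/mol): O 141, As 78, Se 195, Cs 46, Ba 14.
So from lowest to highest: Ba < Cs < As < O < Se.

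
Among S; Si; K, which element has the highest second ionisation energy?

K

Consider each +1 ion: S⁺ still has 5 valence electrons; Si⁺ still has 3 valence electrons; K⁺ is the bare [Ar] core.
Pulling an electron out of a noble-gas core costs far more than removing a remaining valence electron, so K sits at the high end of IE_2.
Valence configurations: S⁺ [Ne]3s²3p³, Si⁺ [Ne]3s²3p¹.
Tabulated IE_2 (kJ/mol): S 2252, Si 1577, K 3052.
Hence IE_2: Si < S < K.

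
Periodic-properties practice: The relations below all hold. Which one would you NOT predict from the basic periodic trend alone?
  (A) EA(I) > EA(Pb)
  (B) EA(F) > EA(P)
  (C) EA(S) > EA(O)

(C)

The general trend: electron affinity increases across a period and decreases down a group.
(A) I (period 5, group 17) vs Pb (period 6, group 14): the stated order agrees with the simple trend.
(B) F (period 2, group 17) vs P (period 3, group 15): the stated order agrees with the simple trend.
(C) S (period 3, group 16) vs O (period 2, group 16): the stated order contradicts the simple trend.
The exception is (C): the compact 2p subshell of O repels the added electron more than S's larger 3p does.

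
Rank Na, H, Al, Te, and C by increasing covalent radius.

H < C < Al < Te < Na

H is in period 1, group 1; C is in period 2, group 14; Na is in period 3, group 1; Al is in period 3, group 13; Te is in period 5, group 16.
Atomic radius shrinks across a period as nuclear charge pulls the same shell inward, and grows down a group as new shells are added.
These span different periods and groups, so the two trends combine.
C > H: the two effects oppose for this pair; the down-group effect wins (75 vs 32 pm).
Al > C: relative to C, both the across-period and down-group shifts push Al's atomic radius up.
Te > Al: period and group pull opposite ways; the down-group shift dominates (136 vs 126 pm).
Na > Te: the two effects oppose for this pair; the across-period effect wins (155 vs 136 pm).
Tabulated atomic radius (pm): H 32, C 75, Na 155, Al 126, Te 136.
So from smallest to largest: H < C < Al < Te < Na.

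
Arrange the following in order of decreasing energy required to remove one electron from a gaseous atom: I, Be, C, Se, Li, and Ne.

Ne > C > I > Se > Be > Li

IE₁ increases left→right with effective nuclear charge and decreases top→bottom as the valence shell moves farther out.
These span different periods and groups, so the two trends combine.
Be > Li: both are in period 2; the period trend gives Be the larger value.
Se > Be: period and group pull opposite ways; the across-period shift dominates (941 vs 900 kJ/mol).
I > Se: the two effects oppose for this pair; the across-period effect wins (1008 vs 941 kJ/mol).
C > I: the two effects oppose for this pair; the down-group effect wins (1086 vs 1008 kJ/mol).
Ne > C: Ne lies to the right of C in period 2, so the across-period effect alone puts Ne higher.
Tabulated first ionization energy (kJ/mol): Li 520, Be 900, C 1086, Ne 2081, Se 941, I 1008.
So from highest to lowest: Ne > C > I > Se > Be > Li.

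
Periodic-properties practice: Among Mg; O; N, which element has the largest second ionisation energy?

O

The second ionization energy removes an electron from the +1 ion. For each element: Mg⁺ still has 1 valence electron; O⁺ still has 5 valence electrons; N⁺ still has 4 valence electrons.
All are still removing valence electrons, so compare the +1 ions as you would atoms: IE_2 generally rises across a period (higher Z_eff) and falls down a group (larger shell), subject to the usual subshell exceptions.
Valence configurations: Mg⁺ [Ne]3s¹, O⁺ [He]2s²2p³, N⁺ [He]2s²2p².
Tabulated IE_2 (kJ/mol): Mg 1451, O 3388, N 2856.
Overall IE_2 order: Mg < N < O.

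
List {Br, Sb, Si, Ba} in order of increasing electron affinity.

Ba, Sb, Si, Br

Si is in period 3, group 14; Br is in period 4, group 17; Sb is in period 5, group 15; Ba is in period 6, group 2.
Adding an electron releases more energy for atoms nearer the top right (short of the noble gases).
Here both period and group differ, so the two effects have to be weighed against each other.
Sb > Ba: relative to Ba, both the across-period and down-group shifts push Sb's electron affinity up.
Si > Sb: the two effects oppose for this pair; the down-group effect wins (134 vs 103 kJ/mol).
Br > Si: period and group pull opposite ways; the across-period shift dominates (325 vs 134 kJ/mol).
Approximate values (kJ/mol): Si 134, Br 325, Sb 103, Ba 14.
So from lowest to highest: Ba < Sb < Si < Br.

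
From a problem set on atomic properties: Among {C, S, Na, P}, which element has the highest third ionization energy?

After 2 electrons have been removed, what remains? C²⁺ still has 2 valence electrons; S²⁺ still has 4 valence electrons; Na²⁺ is already 1 electron into the core; P²⁺ still has 3 valence electrons.
Pulling an electron out of a noble-gas core costs far more than removing a remaining valence electron, so Na sits at the high end of IE_3.
Valence configurations: C²⁺ [He]2s², S²⁺ [Ne]3s²3p², P²⁺ [Ne]3s²3p¹.
Approximate IE_3 values (kJ/mol): C 4620, S 3357, Na 6910, P 2914.
Overall IE_3 order: P < S < C < Na.

Na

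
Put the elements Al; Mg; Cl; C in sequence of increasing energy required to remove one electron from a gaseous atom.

Al < Mg < C < Cl

C is in period 2, group 14; Mg is in period 3, group 2; Al is in period 3, group 13; Cl is in period 3, group 17.
Removing the outermost electron gets harder across a period and easier down a group.
These span different periods and groups, so the two trends combine.
Mg > Al: this pair runs against the simple trend — see the exception note.
C > Mg: relative to Mg, both the across-period and down-group shifts push C's first ionization energy up.
Cl > C: the two effects oppose for this pair; the across-period effect wins (1251 vs 1086 kJ/mol).
Note the exception: Mg has a higher first ionization energy than Al, contrary to the simple trend — Al's single 3p electron is easier to remove than one from Mg's filled 3s².
Approximate values (kJ/mol): C 1086, Mg 738, Al 578, Cl 1251.
So from lowest to highest: Al < Mg < C < Cl.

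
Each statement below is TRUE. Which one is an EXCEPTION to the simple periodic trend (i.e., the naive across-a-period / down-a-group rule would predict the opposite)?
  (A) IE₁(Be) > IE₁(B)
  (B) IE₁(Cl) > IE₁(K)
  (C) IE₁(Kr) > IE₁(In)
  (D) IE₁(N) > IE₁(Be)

(A)

The general trend: first ionisation energy increases across a period and decreases down a group.
(A) Be (period 2, group 2) vs B (period 2, group 13): the stated order contradicts the simple trend.
(B) Cl (period 3, group 17) vs K (period 4, group 1): the stated order agrees with the simple trend.
(C) Kr (period 4, group 18) vs In (period 5, group 13): the stated order agrees with the simple trend.
(D) N (period 2, group 15) vs Be (period 2, group 2): the stated order agrees with the simple trend.
The exception is (A): removing B's lone 2p electron is easier than breaking Be's filled 2s².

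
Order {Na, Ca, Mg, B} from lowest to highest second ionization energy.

Consider each +1 ion: Na⁺ is the bare [Ne] core; Ca⁺ still has 1 valence electron; Mg⁺ still has 1 valence electron; B⁺ still has 2 valence electrons.
Pulling an electron out of a noble-gas core costs far more than removing a remaining valence electron, so Na sits at the high end of IE_2.
Valence configurations: Ca⁺ [Ar]4s¹, Mg⁺ [Ne]3s¹, B⁺ [He]2s².
The numbers (kJ/mol): Na 4562, Ca 1145, Mg 1451, B 2427.
So the second ionization energies run Ca < Mg < B < Na.

Ca < Mg < B < Na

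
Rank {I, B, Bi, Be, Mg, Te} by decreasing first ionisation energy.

I > Be > Te > B > Mg > Bi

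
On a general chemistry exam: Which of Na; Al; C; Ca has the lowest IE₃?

Al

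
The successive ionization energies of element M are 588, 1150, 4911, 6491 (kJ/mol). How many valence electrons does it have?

Look for the largest jump between consecutive ionization energies: IE3/IE2 ≈ 4.3, far larger than any earlier ratio.
That jump marks the point where a core electron is being removed. So the atom has 2 valence electrons.

2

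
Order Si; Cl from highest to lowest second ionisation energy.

Cl > Si

The second ionization energy removes an electron from the +1 ion. For each element: Si⁺ still has 3 valence electrons; Cl⁺ still has 6 valence electrons.
All are still removing valence electrons, so compare the +1 ions as you would atoms: IE_2 generally rises across a period (higher Z_eff) and falls down a group (larger shell), subject to the usual subshell exceptions.
Valence configurations: Si⁺ [Ne]3s²3p¹, Cl⁺ [Ne]3s²3p⁴.
The numbers (kJ/mol): Si 1577, Cl 2298.
Putting it together, IE_2: Si < Cl.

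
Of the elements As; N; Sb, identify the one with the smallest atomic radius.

N

Across a period the added protons contract the valence shell; down a group each new principal shell makes the atom larger.
All are in group 15, so atomic radius increases down the group.
The smallest atomic radius among these belongs to N.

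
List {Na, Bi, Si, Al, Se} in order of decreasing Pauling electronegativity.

Se, Bi, Si, Al, Na

Na is in period 3, group 1; Al is in period 3, group 13; Si is in period 3, group 14; Se is in period 4, group 16; Bi is in period 6, group 15.
Atoms toward the upper right of the periodic table pull bonding electrons most strongly.
These span different periods and groups, so the two trends combine.
Al > Na: Al lies to the right of Na in period 3, so the across-period effect alone puts Al higher.
Si > Al: both are in period 3; the period trend gives Si the larger value.
Bi > Si: period and group pull opposite ways; the across-period shift dominates (2.02 vs 1.90).
Se > Bi: relative to Bi, both the across-period and down-group shifts push Se's electronegativity up.
Approximate values (Pauling): Na 0.93, Al 1.61, Si 1.90, Se 2.55, Bi 2.02.
So from highest to lowest: Se > Bi > Si > Al > Na.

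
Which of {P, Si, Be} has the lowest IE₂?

Si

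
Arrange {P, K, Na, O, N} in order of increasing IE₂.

Consider each +1 ion: P⁺ still has 4 valence electrons; K⁺ is the bare [Ar] core; Na⁺ is the bare [Ne] core; O⁺ still has 5 valence electrons; N⁺ still has 4 valence electrons.
Usually core removal costs more than valence removal, but here the competition is close: a tightly held n=2 valence electron can cost more to remove than an n=3 core electron, so the actual values have to decide it.
Valence configurations: P⁺ [Ne]3s²3p², O⁺ [He]2s²2p³, N⁺ [He]2s²2p².
Approximate IE_2 values (kJ/mol): P 1907, K 3052, Na 4562, O 3388, N 2856.
Overall IE_2 order: P < N < K < O < Na.

P < N < K < O < Na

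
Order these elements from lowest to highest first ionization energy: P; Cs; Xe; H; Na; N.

Cs, Na, P, Xe, H, N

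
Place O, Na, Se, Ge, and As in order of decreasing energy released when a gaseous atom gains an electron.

O is in period 2, group 16; Na is in period 3, group 1; Ge is in period 4, group 14; As is in period 4, group 15; Se is in period 4, group 16.
Adding an electron releases more energy for atoms nearer the top right (short of the noble gases).
Neither a single period nor a single group — weigh both effects.
As > Na: the two effects oppose for this pair; the across-period effect wins (78 vs 53 kJ/mol).
Ge > As: this pair runs against the simple trend — see the exception note.
O > Ge: both effects reinforce here, so O is clearly the higher of the two.
Se > O: this pair runs against the simple trend — see the exception note.
Note the exception: Ge has a higher electron affinity than As, contrary to the simple trend — adding an electron to As's half-filled 4p³ is unfavourable, so Ge (4p²) has the more exothermic EA.
Note the exception: Se has a higher electron affinity than O, contrary to the simple trend — O's compact 2p subshell gives strong electron–electron repulsion on the added electron.
Tabulated electron affinity (kJ/mol): O 141, Na 53, Ge 119, As 78, Se 195.
So from highest to lowest: Se > O > Ge > As > Na.

Se, O, Ge, As, Na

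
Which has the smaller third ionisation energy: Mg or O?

The third ionization energy removes an electron from the +2 ion. For each element: Mg²⁺ is the bare [Ne] core; O²⁺ still has 4 valence electrons.
Core electrons are held far more tightly than valence electrons, so Mg tops the IE_3 order.
The numbers (kJ/mol): Mg 7733, O 5300.
Hence IE_3: O < Mg.

O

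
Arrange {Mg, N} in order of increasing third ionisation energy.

N < Mg

IE_3 is the cost of taking one more electron from the +2 cation: Mg²⁺ is the bare [Ne] core; N²⁺ still has 3 valence electrons.
Core electrons are held far more tightly than valence electrons, so Mg tops the IE_3 order.
Tabulated IE_3 (kJ/mol): Mg 7733, N 4578.
So the third ionization energies run N < Mg.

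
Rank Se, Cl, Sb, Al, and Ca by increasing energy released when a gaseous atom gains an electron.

Electron affinity generally becomes more exothermic across a period toward the halogens and less exothermic down a group.
Neither a single period nor a single group — weigh both effects.
Al > Ca: both effects reinforce here, so Al is clearly the higher of the two.
Sb > Al: period and group pull opposite ways; the across-period shift dominates (103 vs 42 kJ/mol).
Se > Sb: both effects reinforce here, so Se is clearly the higher of the two.
Cl > Se: both effects reinforce here, so Cl is clearly the higher of the two.
Approximate values (kJ/mol): Al 42, Cl 349, Ca 2, Se 195, Sb 103.
So from lowest to highest: Ca < Al < Sb < Se < Cl.

Ca < Al < Sb < Se < Cl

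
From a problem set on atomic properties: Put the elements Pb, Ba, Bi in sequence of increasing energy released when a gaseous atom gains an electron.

Ba < Pb < Bi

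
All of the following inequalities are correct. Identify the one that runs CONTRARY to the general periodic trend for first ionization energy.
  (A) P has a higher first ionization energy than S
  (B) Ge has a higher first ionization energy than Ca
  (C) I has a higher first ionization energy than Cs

The general trend: first ionization energy increases across a period and decreases down a group.
(A) P (period 3, group 15) vs S (period 3, group 16): the stated order contradicts the simple trend.
(B) Ge (period 4, group 14) vs Ca (period 4, group 2): the stated order agrees with the simple trend.
(C) I (period 5, group 17) vs Cs (period 6, group 1): the stated order agrees with the simple trend.
The exception is (A): S (3p⁴) ionizes more easily than half-filled P (3p³) because the paired 3p electron in S is pushed out by e⁻–e⁻ repulsion.

(A)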